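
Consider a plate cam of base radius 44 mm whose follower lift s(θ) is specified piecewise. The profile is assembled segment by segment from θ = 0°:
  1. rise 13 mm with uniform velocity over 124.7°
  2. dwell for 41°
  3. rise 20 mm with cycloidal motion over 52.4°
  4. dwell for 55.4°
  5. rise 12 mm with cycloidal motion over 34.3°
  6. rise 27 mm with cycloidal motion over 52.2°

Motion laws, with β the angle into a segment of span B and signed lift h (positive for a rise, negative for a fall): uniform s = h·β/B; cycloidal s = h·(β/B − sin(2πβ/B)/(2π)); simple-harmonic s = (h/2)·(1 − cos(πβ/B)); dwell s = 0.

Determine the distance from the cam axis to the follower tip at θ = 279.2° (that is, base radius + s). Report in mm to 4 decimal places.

seg 1 [0°–124.7°] uniform, h=13: full span → s += 13 → s = 13.0000
seg 2 [124.7°–165.7°] dwell: s stays 13.0000
seg 3 [165.7°–218.1°] cycloidal, h=20: full span → s += 20 → s = 33.0000
seg 4 [218.1°–273.5°] dwell: s stays 33.0000
seg 5 [273.5°–307.8°] cycloidal, h=12: θ=279.2° here. β=5.7, B=34.3. 12·(0.1662 − sin(2π·0.1662)/(2π)) = 0.3431 → s = 33.3431
radial distance = base radius + s = 44 + 33.3431 = 77.3431

77.3431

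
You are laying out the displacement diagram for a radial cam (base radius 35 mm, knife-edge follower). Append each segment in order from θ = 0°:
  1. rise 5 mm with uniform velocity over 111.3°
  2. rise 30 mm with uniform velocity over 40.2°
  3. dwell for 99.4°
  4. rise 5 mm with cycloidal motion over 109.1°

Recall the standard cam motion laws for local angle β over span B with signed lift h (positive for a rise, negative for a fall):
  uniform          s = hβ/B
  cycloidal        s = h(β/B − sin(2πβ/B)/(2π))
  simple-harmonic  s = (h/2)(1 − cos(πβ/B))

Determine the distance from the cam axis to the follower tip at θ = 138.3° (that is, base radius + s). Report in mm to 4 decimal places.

seg 1 [0°–111.3°] uniform, h=5: full span → s += 5 → s = 5.0000
seg 2 [111.3°–151.5°] uniform, h=30: θ=138.3° here. β=27, B=40.2. 30·27/40.2 = 20.1493 → s = 25.1493
radial distance = base radius + s = 35 + 25.1493 = 60.1493

60.1493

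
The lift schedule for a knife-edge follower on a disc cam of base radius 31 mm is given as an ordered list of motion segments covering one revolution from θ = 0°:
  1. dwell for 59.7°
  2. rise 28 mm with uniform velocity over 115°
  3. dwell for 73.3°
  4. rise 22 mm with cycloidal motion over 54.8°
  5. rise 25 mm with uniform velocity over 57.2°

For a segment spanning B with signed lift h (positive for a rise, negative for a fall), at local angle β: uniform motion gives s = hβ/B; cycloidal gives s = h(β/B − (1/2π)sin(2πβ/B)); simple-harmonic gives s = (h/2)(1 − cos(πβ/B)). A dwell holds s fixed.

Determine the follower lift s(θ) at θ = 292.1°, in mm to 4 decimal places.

seg 1 [0°–59.7°] dwell: s stays 0.0000
seg 2 [59.7°–174.7°] uniform, h=28: full span → s += 28 → s = 28.0000
seg 3 [174.7°–248°] dwell: s stays 28.0000
seg 4 [248°–302.8°] cycloidal, h=22: θ=292.1° here. β=44.1, B=54.8. 22·(0.8047 − sin(2π·0.8047)/(2π)) = 21.0007 → s = 49.0007

49.0007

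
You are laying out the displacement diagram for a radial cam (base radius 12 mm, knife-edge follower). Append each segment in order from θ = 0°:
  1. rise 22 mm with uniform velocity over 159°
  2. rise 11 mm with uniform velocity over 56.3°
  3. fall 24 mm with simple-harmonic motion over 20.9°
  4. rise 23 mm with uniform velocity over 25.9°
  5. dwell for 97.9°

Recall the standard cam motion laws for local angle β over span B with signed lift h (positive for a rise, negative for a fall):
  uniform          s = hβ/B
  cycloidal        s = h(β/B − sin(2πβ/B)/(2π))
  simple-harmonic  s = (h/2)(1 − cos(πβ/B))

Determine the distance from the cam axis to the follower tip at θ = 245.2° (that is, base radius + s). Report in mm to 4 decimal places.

seg 1 [0°–159°] uniform, h=22: full span → s += 22 → s = 22.0000
seg 2 [159°–215.3°] uniform, h=11: full span → s += 11 → s = 33.0000
seg 3 [215.3°–236.2°] simple-harmonic, h=-24: full span → s += -24 → s = 9.0000
seg 4 [236.2°–262.1°] uniform, h=23: θ=245.2° here. β=9, B=25.9. 23·9/25.9 = 7.9923 → s = 16.9923
radial distance = base radius + s = 12 + 16.9923 = 28.9923

28.9923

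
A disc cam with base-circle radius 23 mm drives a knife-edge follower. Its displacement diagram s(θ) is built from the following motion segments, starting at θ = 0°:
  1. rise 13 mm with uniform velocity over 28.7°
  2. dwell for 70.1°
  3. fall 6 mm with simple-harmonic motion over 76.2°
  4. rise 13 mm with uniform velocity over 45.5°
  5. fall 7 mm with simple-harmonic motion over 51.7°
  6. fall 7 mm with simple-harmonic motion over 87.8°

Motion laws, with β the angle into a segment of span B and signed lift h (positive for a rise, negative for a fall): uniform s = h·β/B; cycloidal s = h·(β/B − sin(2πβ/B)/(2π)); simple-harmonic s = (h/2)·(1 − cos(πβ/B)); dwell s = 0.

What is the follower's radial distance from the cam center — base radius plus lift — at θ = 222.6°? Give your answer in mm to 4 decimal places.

seg 1 [0°–28.7°] uniform, h=13: full span → s += 13 → s = 13.0000
seg 2 [28.7°–98.8°] dwell: s stays 13.0000
seg 3 [98.8°–175°] simple-harmonic, h=-6: full span → s += -6 → s = 7.0000
seg 4 [175°–220.5°] uniform, h=13: full span → s += 13 → s = 20.0000
seg 5 [220.5°–272.2°] simple-harmonic, h=-7: θ=222.6° here. β=2.1, B=51.7. -7/2·(1 − cos(π·0.0406)) = -0.0285 → s = 19.9715
radial distance = base radius + s = 23 + 19.9715 = 42.9715

42.9715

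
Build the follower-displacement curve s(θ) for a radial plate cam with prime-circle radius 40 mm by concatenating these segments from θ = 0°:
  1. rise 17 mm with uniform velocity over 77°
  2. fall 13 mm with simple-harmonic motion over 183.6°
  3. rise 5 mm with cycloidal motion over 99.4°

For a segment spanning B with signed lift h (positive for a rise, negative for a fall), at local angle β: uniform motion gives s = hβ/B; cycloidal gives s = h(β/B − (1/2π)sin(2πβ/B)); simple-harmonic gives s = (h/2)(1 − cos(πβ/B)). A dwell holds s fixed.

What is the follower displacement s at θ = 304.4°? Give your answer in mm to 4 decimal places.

seg 1 [0°–77°] uniform, h=17: full span → s += 17 → s = 17.0000
seg 2 [77°–260.6°] simple-harmonic, h=-13: full span → s += -13 → s = 4.0000
seg 3 [260.6°–360°] cycloidal, h=5: θ=304.4° here. β=43.8, B=99.4. 5·(0.4406 − sin(2π·0.4406)/(2π)) = 1.9133 → s = 5.9133

5.9133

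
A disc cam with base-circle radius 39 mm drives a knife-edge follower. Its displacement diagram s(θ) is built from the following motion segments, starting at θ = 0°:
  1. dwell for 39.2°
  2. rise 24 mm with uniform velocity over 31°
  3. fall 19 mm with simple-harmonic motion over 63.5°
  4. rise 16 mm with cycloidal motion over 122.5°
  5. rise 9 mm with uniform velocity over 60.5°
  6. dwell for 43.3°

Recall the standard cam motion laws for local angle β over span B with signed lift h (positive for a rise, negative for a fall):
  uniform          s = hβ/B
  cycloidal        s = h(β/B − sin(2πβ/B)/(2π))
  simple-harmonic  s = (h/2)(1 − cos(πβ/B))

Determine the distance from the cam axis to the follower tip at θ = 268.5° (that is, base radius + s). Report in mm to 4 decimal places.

seg 1 [0°–39.2°] dwell: s stays 0.0000
seg 2 [39.2°–70.2°] uniform, h=24: full span → s += 24 → s = 24.0000
seg 3 [70.2°–133.7°] simple-harmonic, h=-19: full span → s += -19 → s = 5.0000
seg 4 [133.7°–256.2°] cycloidal, h=16: full span → s += 16 → s = 21.0000
seg 5 [256.2°–316.7°] uniform, h=9: θ=268.5° here. β=12.3, B=60.5. 9·12.3/60.5 = 1.8298 → s = 22.8298
radial distance = base radius + s = 39 + 22.8298 = 61.8298

61.8298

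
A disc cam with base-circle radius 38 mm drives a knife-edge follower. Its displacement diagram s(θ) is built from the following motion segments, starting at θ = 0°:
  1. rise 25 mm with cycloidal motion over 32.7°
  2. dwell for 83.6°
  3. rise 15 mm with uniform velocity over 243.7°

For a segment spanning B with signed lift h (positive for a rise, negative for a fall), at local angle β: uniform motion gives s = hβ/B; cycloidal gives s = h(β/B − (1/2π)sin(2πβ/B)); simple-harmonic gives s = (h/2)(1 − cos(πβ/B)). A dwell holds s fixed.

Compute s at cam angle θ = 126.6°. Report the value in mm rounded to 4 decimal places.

seg 1 [0°–32.7°] cycloidal, h=25: full span → s += 25 → s = 25.0000
seg 2 [32.7°–116.3°] dwell: s stays 25.0000
seg 3 [116.3°–360°] uniform, h=15: θ=126.6° here. β=10.3, B=243.7. 15·10.3/243.7 = 0.6340 → s = 25.6340

25.6340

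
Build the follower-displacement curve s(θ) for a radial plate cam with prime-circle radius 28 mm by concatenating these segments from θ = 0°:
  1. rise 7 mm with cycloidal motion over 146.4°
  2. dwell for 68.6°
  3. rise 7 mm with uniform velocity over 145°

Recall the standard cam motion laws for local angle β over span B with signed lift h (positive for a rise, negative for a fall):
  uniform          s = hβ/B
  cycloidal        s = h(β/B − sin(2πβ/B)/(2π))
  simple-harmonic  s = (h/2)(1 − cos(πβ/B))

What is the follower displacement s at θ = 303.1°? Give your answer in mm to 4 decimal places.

seg 1 [0°–146.4°] cycloidal, h=7: full span → s += 7 → s = 7.0000
seg 2 [146.4°–215°] dwell: s stays 7.0000
seg 3 [215°–360°] uniform, h=7: θ=303.1° here. β=88.1, B=145. 7·88.1/145 = 4.2531 → s = 11.2531

11.2531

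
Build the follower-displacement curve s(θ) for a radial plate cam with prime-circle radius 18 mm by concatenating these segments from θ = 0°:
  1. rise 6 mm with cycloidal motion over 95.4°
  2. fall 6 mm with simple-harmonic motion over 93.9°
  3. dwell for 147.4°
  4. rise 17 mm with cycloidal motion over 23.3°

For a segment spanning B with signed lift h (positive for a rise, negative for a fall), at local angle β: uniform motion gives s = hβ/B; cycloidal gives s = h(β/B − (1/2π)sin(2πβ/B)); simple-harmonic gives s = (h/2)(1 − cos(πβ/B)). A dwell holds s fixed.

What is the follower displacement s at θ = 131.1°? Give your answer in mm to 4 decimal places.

seg 1 [0°–95.4°] cycloidal, h=6: full span → s += 6 → s = 6.0000
seg 2 [95.4°–189.3°] simple-harmonic, h=-6: θ=131.1° here. β=35.7, B=93.9. -6/2·(1 − cos(π·0.3802)) = -1.8973 → s = 4.1027

4.1027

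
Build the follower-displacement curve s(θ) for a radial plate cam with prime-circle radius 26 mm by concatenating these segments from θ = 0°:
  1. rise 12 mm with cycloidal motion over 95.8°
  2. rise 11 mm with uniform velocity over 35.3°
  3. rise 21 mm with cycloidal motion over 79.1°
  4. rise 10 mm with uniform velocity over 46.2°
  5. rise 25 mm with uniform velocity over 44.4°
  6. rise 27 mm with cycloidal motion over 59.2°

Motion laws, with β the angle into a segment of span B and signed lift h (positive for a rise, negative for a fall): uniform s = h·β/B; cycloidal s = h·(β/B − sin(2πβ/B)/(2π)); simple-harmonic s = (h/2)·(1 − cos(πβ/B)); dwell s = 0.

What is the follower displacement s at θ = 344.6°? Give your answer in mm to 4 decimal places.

seg 1 [0°–95.8°] cycloidal, h=12: full span → s += 12 → s = 12.0000
seg 2 [95.8°–131.1°] uniform, h=11: full span → s += 11 → s = 23.0000
seg 3 [131.1°–210.2°] cycloidal, h=21: full span → s += 21 → s = 44.0000
seg 4 [210.2°–256.4°] uniform, h=10: full span → s += 10 → s = 54.0000
seg 5 [256.4°–300.8°] uniform, h=25: full span → s += 25 → s = 79.0000
seg 6 [300.8°–360°] cycloidal, h=27: θ=344.6° here. β=43.8, B=59.2. 27·(0.7399 − sin(2π·0.7399)/(2π)) = 24.2648 → s = 103.2648

103.2648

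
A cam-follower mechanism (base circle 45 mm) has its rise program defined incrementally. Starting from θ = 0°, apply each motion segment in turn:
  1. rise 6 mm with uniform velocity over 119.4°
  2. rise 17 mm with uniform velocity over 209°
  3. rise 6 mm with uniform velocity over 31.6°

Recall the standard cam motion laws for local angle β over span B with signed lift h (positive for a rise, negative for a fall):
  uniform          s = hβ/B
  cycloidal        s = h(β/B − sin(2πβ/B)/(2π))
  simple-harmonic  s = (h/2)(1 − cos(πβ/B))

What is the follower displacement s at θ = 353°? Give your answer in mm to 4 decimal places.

seg 1 [0°–119.4°] uniform, h=6: full span → s += 6 → s = 6.0000
seg 2 [119.4°–328.4°] uniform, h=17: full span → s += 17 → s = 23.0000
seg 3 [328.4°–360°] uniform, h=6: θ=353° here. β=24.6, B=31.6. 6·24.6/31.6 = 4.6709 → s = 27.6709

27.6709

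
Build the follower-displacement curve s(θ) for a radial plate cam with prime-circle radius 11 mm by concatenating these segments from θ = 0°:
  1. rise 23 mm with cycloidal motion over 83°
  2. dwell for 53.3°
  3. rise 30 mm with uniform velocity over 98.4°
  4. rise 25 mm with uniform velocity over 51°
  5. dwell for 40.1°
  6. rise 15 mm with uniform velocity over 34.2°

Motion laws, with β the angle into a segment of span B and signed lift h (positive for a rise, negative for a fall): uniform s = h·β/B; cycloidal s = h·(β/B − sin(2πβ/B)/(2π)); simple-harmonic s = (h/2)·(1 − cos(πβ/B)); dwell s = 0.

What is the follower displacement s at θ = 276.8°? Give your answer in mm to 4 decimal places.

seg 1 [0°–83°] cycloidal, h=23: full span → s += 23 → s = 23.0000
seg 2 [83°–136.3°] dwell: s stays 23.0000
seg 3 [136.3°–234.7°] uniform, h=30: full span → s += 30 → s = 53.0000
seg 4 [234.7°–285.7°] uniform, h=25: θ=276.8° here. β=42.1, B=51. 25·42.1/51 = 20.6373 → s = 73.6373

73.6373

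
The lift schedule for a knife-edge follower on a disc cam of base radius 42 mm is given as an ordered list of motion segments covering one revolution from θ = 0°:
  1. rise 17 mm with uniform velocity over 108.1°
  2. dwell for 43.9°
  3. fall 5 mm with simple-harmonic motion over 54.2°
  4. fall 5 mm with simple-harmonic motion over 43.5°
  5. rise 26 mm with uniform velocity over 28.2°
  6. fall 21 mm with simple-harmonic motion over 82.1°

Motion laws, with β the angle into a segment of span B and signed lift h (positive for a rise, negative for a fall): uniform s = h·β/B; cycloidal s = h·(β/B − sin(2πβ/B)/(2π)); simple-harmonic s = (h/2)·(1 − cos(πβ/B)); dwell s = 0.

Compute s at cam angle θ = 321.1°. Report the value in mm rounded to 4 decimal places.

seg 1 [0°–108.1°] uniform, h=17: full span → s += 17 → s = 17.0000
seg 2 [108.1°–152°] dwell: s stays 17.0000
seg 3 [152°–206.2°] simple-harmonic, h=-5: full span → s += -5 → s = 12.0000
seg 4 [206.2°–249.7°] simple-harmonic, h=-5: full span → s += -5 → s = 7.0000
seg 5 [249.7°–277.9°] uniform, h=26: full span → s += 26 → s = 33.0000
seg 6 [277.9°–360°] simple-harmonic, h=-21: θ=321.1° here. β=43.2, B=82.1. -21/2·(1 − cos(π·0.5262)) = -11.3629 → s = 21.6371

21.6371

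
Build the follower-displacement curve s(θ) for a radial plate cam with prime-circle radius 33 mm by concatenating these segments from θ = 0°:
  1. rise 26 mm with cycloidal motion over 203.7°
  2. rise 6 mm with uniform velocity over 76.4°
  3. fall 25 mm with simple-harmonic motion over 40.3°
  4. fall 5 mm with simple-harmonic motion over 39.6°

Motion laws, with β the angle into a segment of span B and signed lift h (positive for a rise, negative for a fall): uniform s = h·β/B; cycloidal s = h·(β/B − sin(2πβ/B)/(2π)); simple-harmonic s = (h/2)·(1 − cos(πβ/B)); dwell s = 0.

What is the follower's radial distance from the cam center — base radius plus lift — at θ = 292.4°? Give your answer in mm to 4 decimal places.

seg 1 [0°–203.7°] cycloidal, h=26: full span → s += 26 → s = 26.0000
seg 2 [203.7°–280.1°] uniform, h=6: full span → s += 6 → s = 32.0000
seg 3 [280.1°–320.4°] simple-harmonic, h=-25: θ=292.4° here. β=12.3, B=40.3. -25/2·(1 − cos(π·0.3052)) = -5.3192 → s = 26.6808
radial distance = base radius + s = 33 + 26.6808 = 59.6808

59.6808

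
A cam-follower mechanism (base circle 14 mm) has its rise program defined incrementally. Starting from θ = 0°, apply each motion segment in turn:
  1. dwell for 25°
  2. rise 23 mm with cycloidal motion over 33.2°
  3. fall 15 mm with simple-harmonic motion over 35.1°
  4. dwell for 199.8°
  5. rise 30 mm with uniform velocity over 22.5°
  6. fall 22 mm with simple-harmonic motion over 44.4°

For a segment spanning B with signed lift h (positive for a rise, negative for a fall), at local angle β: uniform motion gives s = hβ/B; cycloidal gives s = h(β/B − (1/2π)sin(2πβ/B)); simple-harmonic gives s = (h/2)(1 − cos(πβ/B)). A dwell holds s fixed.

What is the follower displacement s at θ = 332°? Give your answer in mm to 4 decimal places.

seg 1 [0°–25°] dwell: s stays 0.0000
seg 2 [25°–58.2°] cycloidal, h=23: full span → s += 23 → s = 23.0000
seg 3 [58.2°–93.3°] simple-harmonic, h=-15: full span → s += -15 → s = 8.0000
seg 4 [93.3°–293.1°] dwell: s stays 8.0000
seg 5 [293.1°–315.6°] uniform, h=30: full span → s += 30 → s = 38.0000
seg 6 [315.6°–360°] simple-harmonic, h=-22: θ=332° here. β=16.4, B=44.4. -22/2·(1 − cos(π·0.3694)) = -6.6114 → s = 31.3886

31.3886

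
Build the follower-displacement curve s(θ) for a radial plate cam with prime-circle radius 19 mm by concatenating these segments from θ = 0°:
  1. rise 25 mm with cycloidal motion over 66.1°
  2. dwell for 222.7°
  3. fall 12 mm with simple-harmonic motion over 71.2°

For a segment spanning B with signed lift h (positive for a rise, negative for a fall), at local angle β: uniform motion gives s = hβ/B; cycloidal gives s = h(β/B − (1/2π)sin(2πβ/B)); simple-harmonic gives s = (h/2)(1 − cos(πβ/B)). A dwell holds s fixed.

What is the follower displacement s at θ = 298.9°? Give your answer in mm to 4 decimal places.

seg 1 [0°–66.1°] cycloidal, h=25: full span → s += 25 → s = 25.0000
seg 2 [66.1°–288.8°] dwell: s stays 25.0000
seg 3 [288.8°–360°] simple-harmonic, h=-12: θ=298.9° here. β=10.1, B=71.2. -12/2·(1 − cos(π·0.1419)) = -0.5860 → s = 24.4140

24.4140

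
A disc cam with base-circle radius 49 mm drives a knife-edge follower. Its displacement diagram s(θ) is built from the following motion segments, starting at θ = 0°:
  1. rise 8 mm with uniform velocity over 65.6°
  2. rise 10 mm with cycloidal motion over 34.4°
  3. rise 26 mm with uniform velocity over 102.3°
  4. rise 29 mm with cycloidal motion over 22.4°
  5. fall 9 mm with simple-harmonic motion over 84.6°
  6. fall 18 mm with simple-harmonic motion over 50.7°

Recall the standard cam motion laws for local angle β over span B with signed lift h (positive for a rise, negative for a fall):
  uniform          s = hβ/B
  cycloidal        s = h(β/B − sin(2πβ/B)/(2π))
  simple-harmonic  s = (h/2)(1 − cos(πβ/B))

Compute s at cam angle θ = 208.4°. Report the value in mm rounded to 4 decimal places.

seg 1 [0°–65.6°] uniform, h=8: full span → s += 8 → s = 8.0000
seg 2 [65.6°–100°] cycloidal, h=10: full span → s += 10 → s = 18.0000
seg 3 [100°–202.3°] uniform, h=26: full span → s += 26 → s = 44.0000
seg 4 [202.3°–224.7°] cycloidal, h=29: θ=208.4° here. β=6.1, B=22.4. 29·(0.2723 − sin(2π·0.2723)/(2π)) = 3.3271 → s = 47.3271

47.3271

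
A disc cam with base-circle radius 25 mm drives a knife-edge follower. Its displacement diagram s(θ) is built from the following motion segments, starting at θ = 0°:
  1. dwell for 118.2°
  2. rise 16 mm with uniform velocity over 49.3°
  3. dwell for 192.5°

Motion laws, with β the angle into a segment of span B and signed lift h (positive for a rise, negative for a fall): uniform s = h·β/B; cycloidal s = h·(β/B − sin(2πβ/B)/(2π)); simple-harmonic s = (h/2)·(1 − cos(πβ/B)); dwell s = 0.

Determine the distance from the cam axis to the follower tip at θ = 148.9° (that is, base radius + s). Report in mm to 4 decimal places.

seg 1 [0°–118.2°] dwell: s stays 0.0000
seg 2 [118.2°–167.5°] uniform, h=16: θ=148.9° here. β=30.7, B=49.3. 16·30.7/49.3 = 9.9635 → s = 9.9635
radial distance = base radius + s = 25 + 9.9635 = 34.9635

34.9635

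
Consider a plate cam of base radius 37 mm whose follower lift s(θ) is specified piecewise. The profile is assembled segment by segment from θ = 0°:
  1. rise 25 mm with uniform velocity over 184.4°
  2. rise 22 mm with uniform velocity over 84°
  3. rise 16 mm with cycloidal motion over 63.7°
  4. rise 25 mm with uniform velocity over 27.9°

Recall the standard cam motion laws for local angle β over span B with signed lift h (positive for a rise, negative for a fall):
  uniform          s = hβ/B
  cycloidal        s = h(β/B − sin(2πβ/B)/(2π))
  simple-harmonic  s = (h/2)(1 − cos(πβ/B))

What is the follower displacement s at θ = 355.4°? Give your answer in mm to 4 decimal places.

seg 1 [0°–184.4°] uniform, h=25: full span → s += 25 → s = 25.0000
seg 2 [184.4°–268.4°] uniform, h=22: full span → s += 22 → s = 47.0000
seg 3 [268.4°–332.1°] cycloidal, h=16: full span → s += 16 → s = 63.0000
seg 4 [332.1°–360°] uniform, h=25: θ=355.4° here. β=23.3, B=27.9. 25·23.3/27.9 = 20.8781 → s = 83.8781

83.8781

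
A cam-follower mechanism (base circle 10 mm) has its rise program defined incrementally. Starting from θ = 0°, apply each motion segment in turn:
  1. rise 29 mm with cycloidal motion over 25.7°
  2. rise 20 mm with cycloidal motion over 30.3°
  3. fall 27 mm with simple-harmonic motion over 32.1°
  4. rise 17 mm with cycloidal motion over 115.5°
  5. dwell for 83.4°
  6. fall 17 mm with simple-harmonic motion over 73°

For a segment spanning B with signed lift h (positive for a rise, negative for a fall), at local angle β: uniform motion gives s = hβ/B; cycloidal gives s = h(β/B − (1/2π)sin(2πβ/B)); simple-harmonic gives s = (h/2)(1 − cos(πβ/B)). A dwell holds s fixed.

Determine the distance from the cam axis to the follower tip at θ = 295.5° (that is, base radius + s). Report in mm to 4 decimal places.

seg 1 [0°–25.7°] cycloidal, h=29: full span → s += 29 → s = 29.0000
seg 2 [25.7°–56°] cycloidal, h=20: full span → s += 20 → s = 49.0000
seg 3 [56°–88.1°] simple-harmonic, h=-27: full span → s += -27 → s = 22.0000
seg 4 [88.1°–203.6°] cycloidal, h=17: full span → s += 17 → s = 39.0000
seg 5 [203.6°–287°] dwell: s stays 39.0000
seg 6 [287°–360°] simple-harmonic, h=-17: θ=295.5° here. β=8.5, B=73. -17/2·(1 − cos(π·0.1164)) = -0.5624 → s = 38.4376
radial distance = base radius + s = 10 + 38.4376 = 48.4376

48.4376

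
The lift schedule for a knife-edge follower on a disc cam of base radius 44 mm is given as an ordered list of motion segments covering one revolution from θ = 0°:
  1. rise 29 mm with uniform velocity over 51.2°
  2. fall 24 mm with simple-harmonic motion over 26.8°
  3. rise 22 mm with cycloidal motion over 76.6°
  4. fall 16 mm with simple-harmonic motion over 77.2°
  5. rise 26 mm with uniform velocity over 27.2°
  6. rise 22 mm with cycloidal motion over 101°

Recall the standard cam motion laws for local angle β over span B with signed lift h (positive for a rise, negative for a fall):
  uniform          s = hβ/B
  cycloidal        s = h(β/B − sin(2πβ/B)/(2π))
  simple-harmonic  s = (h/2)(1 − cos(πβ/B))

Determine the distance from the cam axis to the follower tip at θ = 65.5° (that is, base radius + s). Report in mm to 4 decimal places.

seg 1 [0°–51.2°] uniform, h=29: full span → s += 29 → s = 29.0000
seg 2 [51.2°–78°] simple-harmonic, h=-24: θ=65.5° here. β=14.3, B=26.8. -24/2·(1 − cos(π·0.5336)) = -13.2637 → s = 15.7363
radial distance = base radius + s = 44 + 15.7363 = 59.7363

59.7363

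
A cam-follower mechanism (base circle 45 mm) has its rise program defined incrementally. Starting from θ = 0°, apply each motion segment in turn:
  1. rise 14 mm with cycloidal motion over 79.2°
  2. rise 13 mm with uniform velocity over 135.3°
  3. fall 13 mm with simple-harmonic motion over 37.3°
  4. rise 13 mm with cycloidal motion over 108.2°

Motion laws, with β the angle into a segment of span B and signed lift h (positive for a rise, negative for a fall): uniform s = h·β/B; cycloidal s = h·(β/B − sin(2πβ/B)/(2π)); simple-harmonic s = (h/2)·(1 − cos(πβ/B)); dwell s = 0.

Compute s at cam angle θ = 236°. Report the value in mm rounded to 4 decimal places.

seg 1 [0°–79.2°] cycloidal, h=14: full span → s += 14 → s = 14.0000
seg 2 [79.2°–214.5°] uniform, h=13: full span → s += 13 → s = 27.0000
seg 3 [214.5°–251.8°] simple-harmonic, h=-13: θ=236° here. β=21.5, B=37.3. -13/2·(1 − cos(π·0.5764)) = -8.0453 → s = 18.9547

18.9547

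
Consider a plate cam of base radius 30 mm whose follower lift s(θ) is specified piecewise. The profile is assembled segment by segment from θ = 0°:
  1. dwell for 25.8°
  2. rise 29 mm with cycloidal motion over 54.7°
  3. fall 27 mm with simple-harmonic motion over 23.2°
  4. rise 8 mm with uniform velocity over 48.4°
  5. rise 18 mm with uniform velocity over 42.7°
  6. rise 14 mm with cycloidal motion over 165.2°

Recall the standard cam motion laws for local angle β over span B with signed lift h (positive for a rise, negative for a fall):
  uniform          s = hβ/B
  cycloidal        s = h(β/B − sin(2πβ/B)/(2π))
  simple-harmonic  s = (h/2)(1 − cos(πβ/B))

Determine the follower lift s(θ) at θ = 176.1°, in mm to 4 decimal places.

seg 1 [0°–25.8°] dwell: s stays 0.0000
seg 2 [25.8°–80.5°] cycloidal, h=29: full span → s += 29 → s = 29.0000
seg 3 [80.5°–103.7°] simple-harmonic, h=-27: full span → s += -27 → s = 2.0000
seg 4 [103.7°–152.1°] uniform, h=8: full span → s += 8 → s = 10.0000
seg 5 [152.1°–194.8°] uniform, h=18: θ=176.1° here. β=24, B=42.7. 18·24/42.7 = 10.1171 → s = 20.1171

20.1171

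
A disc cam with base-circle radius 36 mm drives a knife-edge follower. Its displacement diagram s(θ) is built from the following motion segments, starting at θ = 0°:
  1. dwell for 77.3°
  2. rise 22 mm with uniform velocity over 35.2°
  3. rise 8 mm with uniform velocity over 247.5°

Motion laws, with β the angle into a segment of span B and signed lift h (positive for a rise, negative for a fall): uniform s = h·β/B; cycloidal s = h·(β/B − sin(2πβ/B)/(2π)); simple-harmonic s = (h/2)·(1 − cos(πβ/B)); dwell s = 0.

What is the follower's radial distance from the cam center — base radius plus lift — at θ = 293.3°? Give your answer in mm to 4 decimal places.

seg 1 [0°–77.3°] dwell: s stays 0.0000
seg 2 [77.3°–112.5°] uniform, h=22: full span → s += 22 → s = 22.0000
seg 3 [112.5°–360°] uniform, h=8: θ=293.3° here. β=180.8, B=247.5. 8·180.8/247.5 = 5.8440 → s = 27.8440
radial distance = base radius + s = 36 + 27.8440 = 63.8440

63.8440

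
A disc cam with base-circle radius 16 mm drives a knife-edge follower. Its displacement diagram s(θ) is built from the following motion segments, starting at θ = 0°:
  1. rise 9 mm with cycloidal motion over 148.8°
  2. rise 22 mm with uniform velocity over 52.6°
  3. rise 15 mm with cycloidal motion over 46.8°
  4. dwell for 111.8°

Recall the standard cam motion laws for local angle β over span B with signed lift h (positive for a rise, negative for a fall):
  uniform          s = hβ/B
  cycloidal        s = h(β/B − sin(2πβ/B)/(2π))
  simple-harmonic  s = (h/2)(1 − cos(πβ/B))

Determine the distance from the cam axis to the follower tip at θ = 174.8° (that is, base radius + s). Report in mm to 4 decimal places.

seg 1 [0°–148.8°] cycloidal, h=9: full span → s += 9 → s = 9.0000
seg 2 [148.8°–201.4°] uniform, h=22: θ=174.8° here. β=26, B=52.6. 22·26/52.6 = 10.8745 → s = 19.8745
radial distance = base radius + s = 16 + 19.8745 = 35.8745

35.8745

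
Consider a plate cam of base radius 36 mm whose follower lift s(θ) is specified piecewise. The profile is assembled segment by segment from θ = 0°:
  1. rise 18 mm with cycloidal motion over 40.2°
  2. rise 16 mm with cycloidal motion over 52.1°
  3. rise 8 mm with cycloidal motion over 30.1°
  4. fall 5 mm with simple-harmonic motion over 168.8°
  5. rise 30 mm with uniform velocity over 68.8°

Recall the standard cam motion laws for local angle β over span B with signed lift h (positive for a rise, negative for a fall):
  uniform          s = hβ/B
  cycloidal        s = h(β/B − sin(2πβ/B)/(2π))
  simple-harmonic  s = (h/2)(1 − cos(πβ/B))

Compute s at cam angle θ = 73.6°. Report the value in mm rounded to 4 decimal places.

seg 1 [0°–40.2°] cycloidal, h=18: full span → s += 18 → s = 18.0000
seg 2 [40.2°–92.3°] cycloidal, h=16: θ=73.6° here. β=33.4, B=52.1. 16·(0.6411 − sin(2π·0.6411)/(2π)) = 12.2302 → s = 30.2302

30.2302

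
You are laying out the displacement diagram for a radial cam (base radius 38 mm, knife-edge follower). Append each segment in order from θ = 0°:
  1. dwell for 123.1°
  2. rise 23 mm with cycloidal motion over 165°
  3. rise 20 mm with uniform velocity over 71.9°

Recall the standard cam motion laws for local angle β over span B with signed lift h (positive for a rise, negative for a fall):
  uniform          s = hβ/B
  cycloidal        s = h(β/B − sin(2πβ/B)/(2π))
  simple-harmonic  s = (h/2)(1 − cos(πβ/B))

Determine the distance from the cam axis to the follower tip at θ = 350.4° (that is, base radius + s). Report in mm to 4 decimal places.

seg 1 [0°–123.1°] dwell: s stays 0.0000
seg 2 [123.1°–288.1°] cycloidal, h=23: full span → s += 23 → s = 23.0000
seg 3 [288.1°–360°] uniform, h=20: θ=350.4° here. β=62.3, B=71.9. 20·62.3/71.9 = 17.3296 → s = 40.3296
radial distance = base radius + s = 38 + 40.3296 = 78.3296

78.3296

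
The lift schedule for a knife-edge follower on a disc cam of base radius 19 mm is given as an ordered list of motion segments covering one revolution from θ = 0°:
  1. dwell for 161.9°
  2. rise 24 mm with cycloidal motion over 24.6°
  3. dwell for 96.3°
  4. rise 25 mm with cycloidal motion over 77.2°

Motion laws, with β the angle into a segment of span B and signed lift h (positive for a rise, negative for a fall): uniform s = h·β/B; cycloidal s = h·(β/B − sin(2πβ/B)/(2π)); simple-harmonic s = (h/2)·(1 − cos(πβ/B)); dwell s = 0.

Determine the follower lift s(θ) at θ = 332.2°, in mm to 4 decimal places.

seg 1 [0°–161.9°] dwell: s stays 0.0000
seg 2 [161.9°–186.5°] cycloidal, h=24: full span → s += 24 → s = 24.0000
seg 3 [186.5°–282.8°] dwell: s stays 24.0000
seg 4 [282.8°–360°] cycloidal, h=25: θ=332.2° here. β=49.4, B=77.2. 25·(0.6399 − sin(2π·0.6399)/(2π)) = 19.0615 → s = 43.0615

43.0615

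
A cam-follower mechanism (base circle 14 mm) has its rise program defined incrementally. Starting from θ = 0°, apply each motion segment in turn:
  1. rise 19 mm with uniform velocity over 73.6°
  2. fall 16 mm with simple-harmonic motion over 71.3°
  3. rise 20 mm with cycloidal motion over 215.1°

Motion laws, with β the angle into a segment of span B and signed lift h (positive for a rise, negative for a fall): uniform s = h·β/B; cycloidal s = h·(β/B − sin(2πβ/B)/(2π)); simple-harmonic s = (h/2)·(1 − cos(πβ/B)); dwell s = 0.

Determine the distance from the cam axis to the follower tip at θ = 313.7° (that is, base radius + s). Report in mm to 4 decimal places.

seg 1 [0°–73.6°] uniform, h=19: full span → s += 19 → s = 19.0000
seg 2 [73.6°–144.9°] simple-harmonic, h=-16: full span → s += -16 → s = 3.0000
seg 3 [144.9°–360°] cycloidal, h=20: θ=313.7° here. β=168.8, B=215.1. 20·(0.7848 − sin(2π·0.7848)/(2π)) = 18.8025 → s = 21.8025
radial distance = base radius + s = 14 + 21.8025 = 35.8025

35.8025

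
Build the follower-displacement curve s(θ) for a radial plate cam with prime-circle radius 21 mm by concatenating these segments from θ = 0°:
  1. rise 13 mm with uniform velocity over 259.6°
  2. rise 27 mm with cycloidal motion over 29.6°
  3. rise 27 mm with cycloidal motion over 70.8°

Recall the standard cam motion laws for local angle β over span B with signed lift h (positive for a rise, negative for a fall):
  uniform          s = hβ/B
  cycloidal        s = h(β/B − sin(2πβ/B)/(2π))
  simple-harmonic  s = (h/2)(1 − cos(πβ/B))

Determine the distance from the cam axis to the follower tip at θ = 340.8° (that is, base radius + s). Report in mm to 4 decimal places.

seg 1 [0°–259.6°] uniform, h=13: full span → s += 13 → s = 13.0000
seg 2 [259.6°–289.2°] cycloidal, h=27: full span → s += 27 → s = 40.0000
seg 3 [289.2°–360°] cycloidal, h=27: θ=340.8° here. β=51.6, B=70.8. 27·(0.7288 − sin(2π·0.7288)/(2π)) = 23.9371 → s = 63.9371
radial distance = base radius + s = 21 + 63.9371 = 84.9371

84.9371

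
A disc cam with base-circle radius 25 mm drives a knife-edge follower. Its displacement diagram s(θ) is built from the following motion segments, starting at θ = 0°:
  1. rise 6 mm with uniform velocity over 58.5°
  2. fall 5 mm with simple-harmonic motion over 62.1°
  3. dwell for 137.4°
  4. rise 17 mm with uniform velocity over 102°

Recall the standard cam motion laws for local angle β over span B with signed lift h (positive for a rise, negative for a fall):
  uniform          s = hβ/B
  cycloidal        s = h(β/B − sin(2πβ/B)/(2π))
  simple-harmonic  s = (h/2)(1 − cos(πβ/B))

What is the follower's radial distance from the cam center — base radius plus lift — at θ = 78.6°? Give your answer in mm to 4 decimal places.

seg 1 [0°–58.5°] uniform, h=6: full span → s += 6 → s = 6.0000
seg 2 [58.5°–120.6°] simple-harmonic, h=-5: θ=78.6° here. β=20.1, B=62.1. -5/2·(1 − cos(π·0.3237)) = -1.1849 → s = 4.8151
radial distance = base radius + s = 25 + 4.8151 = 29.8151

29.8151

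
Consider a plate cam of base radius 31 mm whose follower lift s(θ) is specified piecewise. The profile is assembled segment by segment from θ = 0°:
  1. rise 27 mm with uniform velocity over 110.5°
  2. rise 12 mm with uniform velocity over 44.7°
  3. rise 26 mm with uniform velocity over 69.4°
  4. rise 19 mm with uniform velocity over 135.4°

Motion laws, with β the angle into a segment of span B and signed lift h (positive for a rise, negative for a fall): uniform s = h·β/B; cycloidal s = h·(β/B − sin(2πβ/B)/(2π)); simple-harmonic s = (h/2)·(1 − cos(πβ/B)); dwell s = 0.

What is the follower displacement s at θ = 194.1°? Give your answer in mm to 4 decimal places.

seg 1 [0°–110.5°] uniform, h=27: full span → s += 27 → s = 27.0000
seg 2 [110.5°–155.2°] uniform, h=12: full span → s += 12 → s = 39.0000
seg 3 [155.2°–224.6°] uniform, h=26: θ=194.1° here. β=38.9, B=69.4. 26·38.9/69.4 = 14.5735 → s = 53.5735

53.5735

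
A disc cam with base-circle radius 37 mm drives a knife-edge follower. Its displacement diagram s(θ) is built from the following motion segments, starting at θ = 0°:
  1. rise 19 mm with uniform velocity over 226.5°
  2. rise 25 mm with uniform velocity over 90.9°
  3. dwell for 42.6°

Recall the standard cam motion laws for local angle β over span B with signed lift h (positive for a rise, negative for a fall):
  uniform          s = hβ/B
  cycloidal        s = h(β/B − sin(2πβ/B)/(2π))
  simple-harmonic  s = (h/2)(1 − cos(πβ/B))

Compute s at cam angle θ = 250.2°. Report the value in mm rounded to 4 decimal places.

seg 1 [0°–226.5°] uniform, h=19: full span → s += 19 → s = 19.0000
seg 2 [226.5°–317.4°] uniform, h=25: θ=250.2° here. β=23.7, B=90.9. 25·23.7/90.9 = 6.5182 → s = 25.5182

25.5182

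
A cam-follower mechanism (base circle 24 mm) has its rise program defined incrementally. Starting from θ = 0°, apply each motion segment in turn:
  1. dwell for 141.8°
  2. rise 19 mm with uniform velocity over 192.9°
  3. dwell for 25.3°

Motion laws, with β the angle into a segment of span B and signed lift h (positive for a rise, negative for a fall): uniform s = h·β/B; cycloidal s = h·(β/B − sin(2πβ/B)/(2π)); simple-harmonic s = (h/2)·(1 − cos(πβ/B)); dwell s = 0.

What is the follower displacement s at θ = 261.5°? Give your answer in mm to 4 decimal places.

seg 1 [0°–141.8°] dwell: s stays 0.0000
seg 2 [141.8°–334.7°] uniform, h=19: θ=261.5° here. β=119.7, B=192.9. 19·119.7/192.9 = 11.7900 → s = 11.7900

11.7900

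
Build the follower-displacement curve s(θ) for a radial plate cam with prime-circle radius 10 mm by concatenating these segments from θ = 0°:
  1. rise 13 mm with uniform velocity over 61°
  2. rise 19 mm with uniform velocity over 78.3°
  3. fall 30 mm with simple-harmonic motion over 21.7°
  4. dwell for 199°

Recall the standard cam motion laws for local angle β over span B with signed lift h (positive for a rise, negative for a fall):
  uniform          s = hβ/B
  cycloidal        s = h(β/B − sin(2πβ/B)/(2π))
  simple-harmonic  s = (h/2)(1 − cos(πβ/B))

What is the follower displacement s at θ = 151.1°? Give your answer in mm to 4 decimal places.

seg 1 [0°–61°] uniform, h=13: full span → s += 13 → s = 13.0000
seg 2 [61°–139.3°] uniform, h=19: full span → s += 19 → s = 32.0000
seg 3 [139.3°–161°] simple-harmonic, h=-30: θ=151.1° here. β=11.8, B=21.7. -30/2·(1 − cos(π·0.5438)) = -17.0565 → s = 14.9435

14.9435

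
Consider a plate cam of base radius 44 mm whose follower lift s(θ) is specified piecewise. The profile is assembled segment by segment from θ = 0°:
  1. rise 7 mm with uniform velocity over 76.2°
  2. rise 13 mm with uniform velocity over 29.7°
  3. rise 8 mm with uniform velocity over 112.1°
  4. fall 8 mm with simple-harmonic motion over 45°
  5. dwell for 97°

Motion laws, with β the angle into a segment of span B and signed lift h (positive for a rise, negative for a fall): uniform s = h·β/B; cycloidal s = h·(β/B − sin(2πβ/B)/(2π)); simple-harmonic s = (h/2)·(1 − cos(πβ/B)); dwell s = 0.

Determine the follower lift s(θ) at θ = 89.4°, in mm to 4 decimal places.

seg 1 [0°–76.2°] uniform, h=7: full span → s += 7 → s = 7.0000
seg 2 [76.2°–105.9°] uniform, h=13: θ=89.4° here. β=13.2, B=29.7. 13·13.2/29.7 = 5.7778 → s = 12.7778

12.7778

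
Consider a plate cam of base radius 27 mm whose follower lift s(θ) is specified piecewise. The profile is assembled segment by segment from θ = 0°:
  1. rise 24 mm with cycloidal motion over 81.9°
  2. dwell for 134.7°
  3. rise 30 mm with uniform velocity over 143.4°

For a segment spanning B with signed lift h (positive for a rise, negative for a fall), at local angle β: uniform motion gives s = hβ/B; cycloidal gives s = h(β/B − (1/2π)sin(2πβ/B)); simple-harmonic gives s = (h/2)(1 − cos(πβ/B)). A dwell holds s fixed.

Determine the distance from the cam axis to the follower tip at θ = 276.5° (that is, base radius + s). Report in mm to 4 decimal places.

seg 1 [0°–81.9°] cycloidal, h=24: full span → s += 24 → s = 24.0000
seg 2 [81.9°–216.6°] dwell: s stays 24.0000
seg 3 [216.6°–360°] uniform, h=30: θ=276.5° here. β=59.9, B=143.4. 30·59.9/143.4 = 12.5314 → s = 36.5314
radial distance = base radius + s = 27 + 36.5314 = 63.5314

63.5314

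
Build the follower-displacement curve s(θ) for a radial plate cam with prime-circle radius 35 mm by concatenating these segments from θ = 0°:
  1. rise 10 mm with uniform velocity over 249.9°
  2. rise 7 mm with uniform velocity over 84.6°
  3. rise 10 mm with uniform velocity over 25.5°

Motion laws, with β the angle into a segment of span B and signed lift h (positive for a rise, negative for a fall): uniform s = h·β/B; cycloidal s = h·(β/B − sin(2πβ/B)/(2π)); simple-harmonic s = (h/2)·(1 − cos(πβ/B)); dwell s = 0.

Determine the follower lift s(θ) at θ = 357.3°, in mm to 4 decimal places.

seg 1 [0°–249.9°] uniform, h=10: full span → s += 10 → s = 10.0000
seg 2 [249.9°–334.5°] uniform, h=7: full span → s += 7 → s = 17.0000
seg 3 [334.5°–360°] uniform, h=10: θ=357.3° here. β=22.8, B=25.5. 10·22.8/25.5 = 8.9412 → s = 25.9412

25.9412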